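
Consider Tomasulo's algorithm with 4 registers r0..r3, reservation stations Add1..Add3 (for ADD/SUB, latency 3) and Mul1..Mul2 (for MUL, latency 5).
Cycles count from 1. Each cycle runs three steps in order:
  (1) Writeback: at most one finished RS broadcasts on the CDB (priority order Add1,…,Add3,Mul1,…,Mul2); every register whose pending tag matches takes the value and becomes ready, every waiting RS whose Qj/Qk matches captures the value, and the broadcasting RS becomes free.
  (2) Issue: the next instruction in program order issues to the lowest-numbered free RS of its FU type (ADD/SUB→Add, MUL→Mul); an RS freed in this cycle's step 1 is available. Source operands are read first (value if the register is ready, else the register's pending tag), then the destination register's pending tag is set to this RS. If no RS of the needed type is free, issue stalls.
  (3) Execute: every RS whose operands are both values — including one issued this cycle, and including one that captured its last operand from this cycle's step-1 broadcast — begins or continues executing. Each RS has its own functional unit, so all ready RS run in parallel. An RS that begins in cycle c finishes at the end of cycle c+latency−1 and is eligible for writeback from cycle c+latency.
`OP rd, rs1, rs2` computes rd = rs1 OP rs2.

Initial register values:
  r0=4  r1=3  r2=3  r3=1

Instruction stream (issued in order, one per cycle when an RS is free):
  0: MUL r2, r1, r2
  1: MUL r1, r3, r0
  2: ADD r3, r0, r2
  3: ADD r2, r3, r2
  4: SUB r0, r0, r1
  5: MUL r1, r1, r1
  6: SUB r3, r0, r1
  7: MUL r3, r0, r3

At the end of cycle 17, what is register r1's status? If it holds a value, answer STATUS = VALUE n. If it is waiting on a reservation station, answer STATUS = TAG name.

cycle 1: issue MUL r2<-Mul1 // r0:4,r1:3,r2:Mul1,r3:1
cycle 2: issue MUL r1<-Mul2 // r0:4,r1:Mul2,r2:Mul1,r3:1
cycle 3: issue ADD r3<-Add1 // r0:4,r1:Mul2,r2:Mul1,r3:Add1
cycle 4: issue ADD r2<-Add2 // r0:4,r1:Mul2,r2:Add2,r3:Add1
cycle 5: issue SUB r0<-Add3 // r0:Add3,r1:Mul2,r2:Add2,r3:Add1
cycle 6: CDB Mul1=9; issue MUL r1<-Mul1 // r0:Add3,r1:Mul1,r2:Add2,r3:Add1
cycle 7: CDB Mul2=4; stall // r0:Add3,r1:Mul1,r2:Add2,r3:Add1
cycle 8: stall // r0:Add3,r1:Mul1,r2:Add2,r3:Add1
cycle 9: CDB Add1=13; issue SUB r3<-Add1 // r0:Add3,r1:Mul1,r2:Add2,r3:Add1
cycle 10: CDB Add3=0; issue MUL r3<-Mul2 // r0:0,r1:Mul1,r2:Add2,r3:Mul2
cycle 11: - // r0:0,r1:Mul1,r2:Add2,r3:Mul2
cycle 12: CDB Add2=22 // r0:0,r1:Mul1,r2:22,r3:Mul2
cycle 13: CDB Mul1=16 // r0:0,r1:16,r2:22,r3:Mul2
cycle 14: - // r0:0,r1:16,r2:22,r3:Mul2
cycle 15: - // r0:0,r1:16,r2:22,r3:Mul2
cycle 16: CDB Add1=-16 // r0:0,r1:16,r2:22,r3:Mul2
cycle 17: - // r0:0,r1:16,r2:22,r3:Mul2

STATUS = VALUE 16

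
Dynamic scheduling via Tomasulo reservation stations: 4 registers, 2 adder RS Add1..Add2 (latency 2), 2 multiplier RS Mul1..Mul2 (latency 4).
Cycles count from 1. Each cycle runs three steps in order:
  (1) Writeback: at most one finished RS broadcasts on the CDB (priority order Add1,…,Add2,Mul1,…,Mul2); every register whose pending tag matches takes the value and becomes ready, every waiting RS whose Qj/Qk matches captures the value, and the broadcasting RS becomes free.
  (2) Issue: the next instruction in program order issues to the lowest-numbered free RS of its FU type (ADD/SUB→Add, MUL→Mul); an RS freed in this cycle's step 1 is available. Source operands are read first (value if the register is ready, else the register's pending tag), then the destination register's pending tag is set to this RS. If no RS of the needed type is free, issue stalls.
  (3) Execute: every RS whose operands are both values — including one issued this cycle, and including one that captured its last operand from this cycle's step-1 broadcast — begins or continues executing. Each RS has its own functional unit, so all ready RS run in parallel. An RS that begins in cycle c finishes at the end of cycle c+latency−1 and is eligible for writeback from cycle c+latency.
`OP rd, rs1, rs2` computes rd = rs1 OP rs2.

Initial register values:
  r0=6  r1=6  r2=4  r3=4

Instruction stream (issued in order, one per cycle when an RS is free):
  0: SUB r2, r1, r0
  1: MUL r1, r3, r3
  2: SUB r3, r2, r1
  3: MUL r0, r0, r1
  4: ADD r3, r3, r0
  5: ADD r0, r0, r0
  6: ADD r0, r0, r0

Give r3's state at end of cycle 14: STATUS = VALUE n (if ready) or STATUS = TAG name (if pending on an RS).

STATUS = VALUE 80

  c1: issue SUB r2<-Add1  regs: r0:6,r1:6,r2:Add1,r3:4
  c2: issue MUL r1<-Mul1  regs: r0:6,r1:Mul1,r2:Add1,r3:4
  c3: CDB Add1=0; issue SUB r3<-Add1  regs: r0:6,r1:Mul1,r2:0,r3:Add1
  c4: issue MUL r0<-Mul2  regs: r0:Mul2,r1:Mul1,r2:0,r3:Add1
  c5: issue ADD r3<-Add2  regs: r0:Mul2,r1:Mul1,r2:0,r3:Add2
  c6: CDB Mul1=16; stall  regs: r0:Mul2,r1:16,r2:0,r3:Add2
  c7: stall  regs: r0:Mul2,r1:16,r2:0,r3:Add2
  c8: CDB Add1=-16; issue ADD r0<-Add1  regs: r0:Add1,r1:16,r2:0,r3:Add2
  c9: stall  regs: r0:Add1,r1:16,r2:0,r3:Add2
  c10: CDB Mul2=96; stall  regs: r0:Add1,r1:16,r2:0,r3:Add2
  c11: stall  regs: r0:Add1,r1:16,r2:0,r3:Add2
  c12: CDB Add1=192; issue ADD r0<-Add1  regs: r0:Add1,r1:16,r2:0,r3:Add2
  c13: CDB Add2=80  regs: r0:Add1,r1:16,r2:0,r3:80
  c14: CDB Add1=384  regs: r0:384,r1:16,r2:0,r3:80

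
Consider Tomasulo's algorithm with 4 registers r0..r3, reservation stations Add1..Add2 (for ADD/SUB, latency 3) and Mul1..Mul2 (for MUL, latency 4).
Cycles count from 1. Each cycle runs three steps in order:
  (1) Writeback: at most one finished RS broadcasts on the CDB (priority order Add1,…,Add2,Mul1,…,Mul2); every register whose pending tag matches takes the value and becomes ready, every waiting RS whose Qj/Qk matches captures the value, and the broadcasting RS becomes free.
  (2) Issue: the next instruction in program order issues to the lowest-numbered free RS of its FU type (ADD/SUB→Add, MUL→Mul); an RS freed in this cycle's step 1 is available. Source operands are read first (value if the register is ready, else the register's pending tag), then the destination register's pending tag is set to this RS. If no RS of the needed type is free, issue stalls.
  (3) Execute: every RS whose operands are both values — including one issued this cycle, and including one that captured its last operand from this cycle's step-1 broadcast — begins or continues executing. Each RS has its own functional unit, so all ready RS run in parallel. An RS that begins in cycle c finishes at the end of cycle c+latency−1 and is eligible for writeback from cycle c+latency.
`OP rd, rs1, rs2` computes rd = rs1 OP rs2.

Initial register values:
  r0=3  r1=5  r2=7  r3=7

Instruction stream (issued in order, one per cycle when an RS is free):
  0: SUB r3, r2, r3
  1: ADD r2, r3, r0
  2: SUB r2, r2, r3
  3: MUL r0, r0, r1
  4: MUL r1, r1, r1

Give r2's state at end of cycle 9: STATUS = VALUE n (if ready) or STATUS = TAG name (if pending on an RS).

STATUS = TAG Add1

c1: issue SUB r3<-Add1 | r0:3,r1:5,r2:7,r3:Add1
c2: issue ADD r2<-Add2 | r0:3,r1:5,r2:Add2,r3:Add1
c3: stall | r0:3,r1:5,r2:Add2,r3:Add1
c4: CDB Add1=0; issue SUB r2<-Add1 | r0:3,r1:5,r2:Add1,r3:0
c5: issue MUL r0<-Mul1 | r0:Mul1,r1:5,r2:Add1,r3:0
c6: issue MUL r1<-Mul2 | r0:Mul1,r1:Mul2,r2:Add1,r3:0
c7: CDB Add2=3 | r0:Mul1,r1:Mul2,r2:Add1,r3:0
c8: - | r0:Mul1,r1:Mul2,r2:Add1,r3:0
c9: CDB Mul1=15 | r0:15,r1:Mul2,r2:Add1,r3:0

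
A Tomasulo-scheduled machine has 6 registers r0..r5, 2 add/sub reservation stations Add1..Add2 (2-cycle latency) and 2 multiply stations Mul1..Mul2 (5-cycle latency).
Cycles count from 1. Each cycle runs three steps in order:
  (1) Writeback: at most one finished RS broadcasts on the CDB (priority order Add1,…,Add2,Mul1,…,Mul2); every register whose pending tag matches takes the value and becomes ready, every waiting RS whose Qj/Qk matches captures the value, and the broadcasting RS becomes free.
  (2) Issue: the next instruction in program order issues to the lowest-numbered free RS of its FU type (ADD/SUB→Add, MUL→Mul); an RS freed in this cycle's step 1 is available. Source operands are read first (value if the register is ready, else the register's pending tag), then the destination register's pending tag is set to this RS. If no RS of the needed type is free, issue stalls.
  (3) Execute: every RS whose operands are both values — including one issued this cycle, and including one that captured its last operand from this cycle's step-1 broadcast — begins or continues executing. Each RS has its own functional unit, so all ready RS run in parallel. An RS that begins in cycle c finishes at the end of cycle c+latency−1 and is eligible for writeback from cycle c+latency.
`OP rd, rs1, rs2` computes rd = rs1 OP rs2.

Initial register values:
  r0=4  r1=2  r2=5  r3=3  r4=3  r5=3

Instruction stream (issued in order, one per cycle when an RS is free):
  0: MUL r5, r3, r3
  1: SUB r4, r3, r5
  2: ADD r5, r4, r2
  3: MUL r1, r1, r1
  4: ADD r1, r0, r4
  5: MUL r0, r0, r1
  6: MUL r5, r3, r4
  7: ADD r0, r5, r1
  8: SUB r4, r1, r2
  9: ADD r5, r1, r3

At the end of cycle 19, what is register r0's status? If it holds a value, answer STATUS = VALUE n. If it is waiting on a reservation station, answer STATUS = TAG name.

cycle 1: issue MUL r5<-Mul1 // r0:4,r1:2,r2:5,r3:3,r4:3,r5:Mul1
cycle 2: issue SUB r4<-Add1 // r0:4,r1:2,r2:5,r3:3,r4:Add1,r5:Mul1
cycle 3: issue ADD r5<-Add2 // r0:4,r1:2,r2:5,r3:3,r4:Add1,r5:Add2
cycle 4: issue MUL r1<-Mul2 // r0:4,r1:Mul2,r2:5,r3:3,r4:Add1,r5:Add2
cycle 5: stall // r0:4,r1:Mul2,r2:5,r3:3,r4:Add1,r5:Add2
cycle 6: CDB Mul1=9; stall // r0:4,r1:Mul2,r2:5,r3:3,r4:Add1,r5:Add2
cycle 7: stall // r0:4,r1:Mul2,r2:5,r3:3,r4:Add1,r5:Add2
cycle 8: CDB Add1=-6; issue ADD r1<-Add1 // r0:4,r1:Add1,r2:5,r3:3,r4:-6,r5:Add2
cycle 9: CDB Mul2=4; issue MUL r0<-Mul1 // r0:Mul1,r1:Add1,r2:5,r3:3,r4:-6,r5:Add2
cycle 10: CDB Add1=-2; issue MUL r5<-Mul2 // r0:Mul1,r1:-2,r2:5,r3:3,r4:-6,r5:Mul2
cycle 11: CDB Add2=-1; issue ADD r0<-Add1 // r0:Add1,r1:-2,r2:5,r3:3,r4:-6,r5:Mul2
cycle 12: issue SUB r4<-Add2 // r0:Add1,r1:-2,r2:5,r3:3,r4:Add2,r5:Mul2
cycle 13: stall // r0:Add1,r1:-2,r2:5,r3:3,r4:Add2,r5:Mul2
cycle 14: CDB Add2=-7; issue ADD r5<-Add2 // r0:Add1,r1:-2,r2:5,r3:3,r4:-7,r5:Add2
cycle 15: CDB Mul1=-8 // r0:Add1,r1:-2,r2:5,r3:3,r4:-7,r5:Add2
cycle 16: CDB Add2=1 // r0:Add1,r1:-2,r2:5,r3:3,r4:-7,r5:1
cycle 17: CDB Mul2=-18 // r0:Add1,r1:-2,r2:5,r3:3,r4:-7,r5:1
cycle 18: - // r0:Add1,r1:-2,r2:5,r3:3,r4:-7,r5:1
cycle 19: CDB Add1=-20 // r0:-20,r1:-2,r2:5,r3:3,r4:-7,r5:1

STATUS = VALUE -20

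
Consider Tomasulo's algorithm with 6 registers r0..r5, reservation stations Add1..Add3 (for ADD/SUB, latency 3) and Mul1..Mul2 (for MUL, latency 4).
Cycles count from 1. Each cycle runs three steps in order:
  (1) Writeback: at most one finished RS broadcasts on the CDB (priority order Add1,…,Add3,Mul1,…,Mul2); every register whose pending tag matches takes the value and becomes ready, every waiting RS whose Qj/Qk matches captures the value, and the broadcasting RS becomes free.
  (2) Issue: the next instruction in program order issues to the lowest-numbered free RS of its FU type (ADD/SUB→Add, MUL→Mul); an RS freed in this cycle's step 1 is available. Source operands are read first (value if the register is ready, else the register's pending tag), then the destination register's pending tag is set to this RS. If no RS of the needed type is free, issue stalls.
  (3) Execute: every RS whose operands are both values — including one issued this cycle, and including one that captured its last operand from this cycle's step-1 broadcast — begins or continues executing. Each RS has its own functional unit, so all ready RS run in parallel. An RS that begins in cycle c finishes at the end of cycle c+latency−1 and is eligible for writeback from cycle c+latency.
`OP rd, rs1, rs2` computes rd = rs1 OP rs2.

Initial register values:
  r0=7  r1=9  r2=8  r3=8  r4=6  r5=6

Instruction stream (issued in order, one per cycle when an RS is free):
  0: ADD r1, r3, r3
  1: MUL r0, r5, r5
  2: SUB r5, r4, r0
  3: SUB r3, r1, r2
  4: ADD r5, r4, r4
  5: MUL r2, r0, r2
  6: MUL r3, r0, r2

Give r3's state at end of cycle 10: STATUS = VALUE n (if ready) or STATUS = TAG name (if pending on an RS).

STATUS = TAG Mul2

  c1: issue ADD r1<-Add1  regs: r0:7,r1:Add1,r2:8,r3:8,r4:6,r5:6
  c2: issue MUL r0<-Mul1  regs: r0:Mul1,r1:Add1,r2:8,r3:8,r4:6,r5:6
  c3: issue SUB r5<-Add2  regs: r0:Mul1,r1:Add1,r2:8,r3:8,r4:6,r5:Add2
  c4: CDB Add1=16; issue SUB r3<-Add1  regs: r0:Mul1,r1:16,r2:8,r3:Add1,r4:6,r5:Add2
  c5: issue ADD r5<-Add3  regs: r0:Mul1,r1:16,r2:8,r3:Add1,r4:6,r5:Add3
  c6: CDB Mul1=36; issue MUL r2<-Mul1  regs: r0:36,r1:16,r2:Mul1,r3:Add1,r4:6,r5:Add3
  c7: CDB Add1=8; issue MUL r3<-Mul2  regs: r0:36,r1:16,r2:Mul1,r3:Mul2,r4:6,r5:Add3
  c8: CDB Add3=12  regs: r0:36,r1:16,r2:Mul1,r3:Mul2,r4:6,r5:12
  c9: CDB Add2=-30  regs: r0:36,r1:16,r2:Mul1,r3:Mul2,r4:6,r5:12
  c10: CDB Mul1=288  regs: r0:36,r1:16,r2:288,r3:Mul2,r4:6,r5:12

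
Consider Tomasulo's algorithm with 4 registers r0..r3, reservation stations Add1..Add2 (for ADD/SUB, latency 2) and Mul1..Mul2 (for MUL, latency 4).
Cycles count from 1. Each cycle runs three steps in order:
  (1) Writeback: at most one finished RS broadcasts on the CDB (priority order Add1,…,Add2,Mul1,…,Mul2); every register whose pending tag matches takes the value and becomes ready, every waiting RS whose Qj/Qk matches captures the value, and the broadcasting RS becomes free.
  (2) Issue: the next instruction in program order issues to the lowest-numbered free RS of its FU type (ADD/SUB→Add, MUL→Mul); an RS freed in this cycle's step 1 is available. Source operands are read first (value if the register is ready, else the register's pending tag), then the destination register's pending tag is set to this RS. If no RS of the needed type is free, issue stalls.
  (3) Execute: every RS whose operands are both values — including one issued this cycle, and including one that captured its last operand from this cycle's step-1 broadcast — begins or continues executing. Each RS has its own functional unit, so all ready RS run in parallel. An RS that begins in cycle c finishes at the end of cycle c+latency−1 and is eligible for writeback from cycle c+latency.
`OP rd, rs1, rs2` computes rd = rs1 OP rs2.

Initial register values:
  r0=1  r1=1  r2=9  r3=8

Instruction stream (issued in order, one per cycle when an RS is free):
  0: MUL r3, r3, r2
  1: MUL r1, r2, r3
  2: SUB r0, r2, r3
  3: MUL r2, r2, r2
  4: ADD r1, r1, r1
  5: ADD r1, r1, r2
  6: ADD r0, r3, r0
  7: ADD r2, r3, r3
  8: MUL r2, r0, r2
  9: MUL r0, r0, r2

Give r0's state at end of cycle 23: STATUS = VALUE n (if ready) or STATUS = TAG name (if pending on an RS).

STATUS = TAG Mul2

  c1: issue MUL r3<-Mul1  regs: r0:1,r1:1,r2:9,r3:Mul1
  c2: issue MUL r1<-Mul2  regs: r0:1,r1:Mul2,r2:9,r3:Mul1
  c3: issue SUB r0<-Add1  regs: r0:Add1,r1:Mul2,r2:9,r3:Mul1
  c4: stall  regs: r0:Add1,r1:Mul2,r2:9,r3:Mul1
  c5: CDB Mul1=72; issue MUL r2<-Mul1  regs: r0:Add1,r1:Mul2,r2:Mul1,r3:72
  c6: issue ADD r1<-Add2  regs: r0:Add1,r1:Add2,r2:Mul1,r3:72
  c7: CDB Add1=-63; issue ADD r1<-Add1  regs: r0:-63,r1:Add1,r2:Mul1,r3:72
  c8: stall  regs: r0:-63,r1:Add1,r2:Mul1,r3:72
  c9: CDB Mul1=81; stall  regs: r0:-63,r1:Add1,r2:81,r3:72
  c10: CDB Mul2=648; stall  regs: r0:-63,r1:Add1,r2:81,r3:72
  c11: stall  regs: r0:-63,r1:Add1,r2:81,r3:72
  c12: CDB Add2=1296; issue ADD r0<-Add2  regs: r0:Add2,r1:Add1,r2:81,r3:72
  c13: stall  regs: r0:Add2,r1:Add1,r2:81,r3:72
  c14: CDB Add1=1377; issue ADD r2<-Add1  regs: r0:Add2,r1:1377,r2:Add1,r3:72
  c15: CDB Add2=9; issue MUL r2<-Mul1  regs: r0:9,r1:1377,r2:Mul1,r3:72
  c16: CDB Add1=144; issue MUL r0<-Mul2  regs: r0:Mul2,r1:1377,r2:Mul1,r3:72
  c17: -  regs: r0:Mul2,r1:1377,r2:Mul1,r3:72
  c18: -  regs: r0:Mul2,r1:1377,r2:Mul1,r3:72
  c19: -  regs: r0:Mul2,r1:1377,r2:Mul1,r3:72
  c20: CDB Mul1=1296  regs: r0:Mul2,r1:1377,r2:1296,r3:72
  c21: -  regs: r0:Mul2,r1:1377,r2:1296,r3:72
  c22: -  regs: r0:Mul2,r1:1377,r2:1296,r3:72
  c23: -  regs: r0:Mul2,r1:1377,r2:1296,r3:72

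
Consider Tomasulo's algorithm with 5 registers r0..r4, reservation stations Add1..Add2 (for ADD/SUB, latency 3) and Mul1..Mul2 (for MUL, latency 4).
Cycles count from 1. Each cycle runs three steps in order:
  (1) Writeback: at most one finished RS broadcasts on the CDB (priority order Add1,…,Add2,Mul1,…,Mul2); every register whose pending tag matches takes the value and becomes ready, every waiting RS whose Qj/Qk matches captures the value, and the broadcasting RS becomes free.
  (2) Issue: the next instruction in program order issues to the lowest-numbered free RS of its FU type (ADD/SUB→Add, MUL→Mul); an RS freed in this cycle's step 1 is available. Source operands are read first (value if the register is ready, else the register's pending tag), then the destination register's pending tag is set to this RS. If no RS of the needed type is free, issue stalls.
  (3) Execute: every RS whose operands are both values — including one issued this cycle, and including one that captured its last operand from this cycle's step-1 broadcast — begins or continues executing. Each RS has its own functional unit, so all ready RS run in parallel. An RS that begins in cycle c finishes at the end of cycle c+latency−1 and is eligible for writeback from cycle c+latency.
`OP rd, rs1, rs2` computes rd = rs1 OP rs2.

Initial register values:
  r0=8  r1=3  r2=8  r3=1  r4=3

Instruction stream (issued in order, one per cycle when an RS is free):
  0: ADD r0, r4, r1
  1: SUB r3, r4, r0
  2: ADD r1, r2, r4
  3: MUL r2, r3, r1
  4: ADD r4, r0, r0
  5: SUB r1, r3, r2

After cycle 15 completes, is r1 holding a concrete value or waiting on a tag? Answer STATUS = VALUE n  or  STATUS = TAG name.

STATUS = VALUE 30

cycle 1: issue ADD r0<-Add1 // r0:Add1,r1:3,r2:8,r3:1,r4:3
cycle 2: issue SUB r3<-Add2 // r0:Add1,r1:3,r2:8,r3:Add2,r4:3
cycle 3: stall // r0:Add1,r1:3,r2:8,r3:Add2,r4:3
cycle 4: CDB Add1=6; issue ADD r1<-Add1 // r0:6,r1:Add1,r2:8,r3:Add2,r4:3
cycle 5: issue MUL r2<-Mul1 // r0:6,r1:Add1,r2:Mul1,r3:Add2,r4:3
cycle 6: stall // r0:6,r1:Add1,r2:Mul1,r3:Add2,r4:3
cycle 7: CDB Add1=11; issue ADD r4<-Add1 // r0:6,r1:11,r2:Mul1,r3:Add2,r4:Add1
cycle 8: CDB Add2=-3; issue SUB r1<-Add2 // r0:6,r1:Add2,r2:Mul1,r3:-3,r4:Add1
cycle 9: - // r0:6,r1:Add2,r2:Mul1,r3:-3,r4:Add1
cycle 10: CDB Add1=12 // r0:6,r1:Add2,r2:Mul1,r3:-3,r4:12
cycle 11: - // r0:6,r1:Add2,r2:Mul1,r3:-3,r4:12
cycle 12: CDB Mul1=-33 // r0:6,r1:Add2,r2:-33,r3:-3,r4:12
cycle 13: - // r0:6,r1:Add2,r2:-33,r3:-3,r4:12
cycle 14: - // r0:6,r1:Add2,r2:-33,r3:-3,r4:12
cycle 15: CDB Add2=30 // r0:6,r1:30,r2:-33,r3:-3,r4:12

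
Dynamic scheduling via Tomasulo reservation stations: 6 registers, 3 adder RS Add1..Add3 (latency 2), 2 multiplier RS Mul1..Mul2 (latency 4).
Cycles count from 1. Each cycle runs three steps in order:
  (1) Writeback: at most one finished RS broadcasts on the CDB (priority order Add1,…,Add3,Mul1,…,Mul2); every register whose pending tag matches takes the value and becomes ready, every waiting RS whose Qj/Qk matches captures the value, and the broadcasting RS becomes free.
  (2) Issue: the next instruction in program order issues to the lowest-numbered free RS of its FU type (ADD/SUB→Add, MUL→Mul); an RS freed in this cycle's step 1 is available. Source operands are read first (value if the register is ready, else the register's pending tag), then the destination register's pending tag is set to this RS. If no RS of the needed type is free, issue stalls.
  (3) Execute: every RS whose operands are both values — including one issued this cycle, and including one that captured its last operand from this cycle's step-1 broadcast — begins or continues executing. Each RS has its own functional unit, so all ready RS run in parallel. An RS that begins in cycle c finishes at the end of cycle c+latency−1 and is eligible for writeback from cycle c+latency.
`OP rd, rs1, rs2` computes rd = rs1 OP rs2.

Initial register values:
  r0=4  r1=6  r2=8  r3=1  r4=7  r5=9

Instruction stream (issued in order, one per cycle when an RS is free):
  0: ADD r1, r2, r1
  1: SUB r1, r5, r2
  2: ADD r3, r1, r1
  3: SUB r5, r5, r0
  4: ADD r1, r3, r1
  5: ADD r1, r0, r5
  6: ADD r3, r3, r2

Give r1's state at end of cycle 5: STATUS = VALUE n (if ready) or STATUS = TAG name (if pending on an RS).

STATUS = TAG Add3

cycle 1: issue ADD r1<-Add1 // r0:4,r1:Add1,r2:8,r3:1,r4:7,r5:9
cycle 2: issue SUB r1<-Add2 // r0:4,r1:Add2,r2:8,r3:1,r4:7,r5:9
cycle 3: CDB Add1=14; issue ADD r3<-Add1 // r0:4,r1:Add2,r2:8,r3:Add1,r4:7,r5:9
cycle 4: CDB Add2=1; issue SUB r5<-Add2 // r0:4,r1:1,r2:8,r3:Add1,r4:7,r5:Add2
cycle 5: issue ADD r1<-Add3 // r0:4,r1:Add3,r2:8,r3:Add1,r4:7,r5:Add2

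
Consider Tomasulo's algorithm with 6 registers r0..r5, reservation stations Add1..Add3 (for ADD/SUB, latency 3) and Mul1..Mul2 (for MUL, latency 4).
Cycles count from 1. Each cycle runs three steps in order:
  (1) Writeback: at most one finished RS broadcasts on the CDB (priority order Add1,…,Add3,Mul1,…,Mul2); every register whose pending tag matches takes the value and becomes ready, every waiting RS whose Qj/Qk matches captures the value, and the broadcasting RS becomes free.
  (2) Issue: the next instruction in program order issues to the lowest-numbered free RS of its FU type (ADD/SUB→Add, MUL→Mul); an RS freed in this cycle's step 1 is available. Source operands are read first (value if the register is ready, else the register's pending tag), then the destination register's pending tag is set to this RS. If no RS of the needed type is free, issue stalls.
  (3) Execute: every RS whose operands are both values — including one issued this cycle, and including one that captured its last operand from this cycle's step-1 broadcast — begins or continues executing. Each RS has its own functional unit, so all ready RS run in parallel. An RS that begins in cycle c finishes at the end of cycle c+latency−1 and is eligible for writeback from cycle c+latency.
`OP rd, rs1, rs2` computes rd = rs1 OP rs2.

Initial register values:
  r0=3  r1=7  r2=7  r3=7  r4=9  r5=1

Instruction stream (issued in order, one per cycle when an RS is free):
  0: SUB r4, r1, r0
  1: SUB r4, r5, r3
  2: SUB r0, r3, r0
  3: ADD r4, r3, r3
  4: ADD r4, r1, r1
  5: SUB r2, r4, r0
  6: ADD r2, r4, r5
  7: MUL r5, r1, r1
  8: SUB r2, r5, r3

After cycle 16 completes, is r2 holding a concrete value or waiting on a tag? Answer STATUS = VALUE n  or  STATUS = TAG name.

STATUS = VALUE 42

  c1: issue SUB r4<-Add1  regs: r0:3,r1:7,r2:7,r3:7,r4:Add1,r5:1
  c2: issue SUB r4<-Add2  regs: r0:3,r1:7,r2:7,r3:7,r4:Add2,r5:1
  c3: issue SUB r0<-Add3  regs: r0:Add3,r1:7,r2:7,r3:7,r4:Add2,r5:1
  c4: CDB Add1=4; issue ADD r4<-Add1  regs: r0:Add3,r1:7,r2:7,r3:7,r4:Add1,r5:1
  c5: CDB Add2=-6; issue ADD r4<-Add2  regs: r0:Add3,r1:7,r2:7,r3:7,r4:Add2,r5:1
  c6: CDB Add3=4; issue SUB r2<-Add3  regs: r0:4,r1:7,r2:Add3,r3:7,r4:Add2,r5:1
  c7: CDB Add1=14; issue ADD r2<-Add1  regs: r0:4,r1:7,r2:Add1,r3:7,r4:Add2,r5:1
  c8: CDB Add2=14; issue MUL r5<-Mul1  regs: r0:4,r1:7,r2:Add1,r3:7,r4:14,r5:Mul1
  c9: issue SUB r2<-Add2  regs: r0:4,r1:7,r2:Add2,r3:7,r4:14,r5:Mul1
  c10: -  regs: r0:4,r1:7,r2:Add2,r3:7,r4:14,r5:Mul1
  c11: CDB Add1=15  regs: r0:4,r1:7,r2:Add2,r3:7,r4:14,r5:Mul1
  c12: CDB Add3=10  regs: r0:4,r1:7,r2:Add2,r3:7,r4:14,r5:Mul1
  c13: CDB Mul1=49  regs: r0:4,r1:7,r2:Add2,r3:7,r4:14,r5:49
  c14: -  regs: r0:4,r1:7,r2:Add2,r3:7,r4:14,r5:49
  c15: -  regs: r0:4,r1:7,r2:Add2,r3:7,r4:14,r5:49
  c16: CDB Add2=42  regs: r0:4,r1:7,r2:42,r3:7,r4:14,r5:49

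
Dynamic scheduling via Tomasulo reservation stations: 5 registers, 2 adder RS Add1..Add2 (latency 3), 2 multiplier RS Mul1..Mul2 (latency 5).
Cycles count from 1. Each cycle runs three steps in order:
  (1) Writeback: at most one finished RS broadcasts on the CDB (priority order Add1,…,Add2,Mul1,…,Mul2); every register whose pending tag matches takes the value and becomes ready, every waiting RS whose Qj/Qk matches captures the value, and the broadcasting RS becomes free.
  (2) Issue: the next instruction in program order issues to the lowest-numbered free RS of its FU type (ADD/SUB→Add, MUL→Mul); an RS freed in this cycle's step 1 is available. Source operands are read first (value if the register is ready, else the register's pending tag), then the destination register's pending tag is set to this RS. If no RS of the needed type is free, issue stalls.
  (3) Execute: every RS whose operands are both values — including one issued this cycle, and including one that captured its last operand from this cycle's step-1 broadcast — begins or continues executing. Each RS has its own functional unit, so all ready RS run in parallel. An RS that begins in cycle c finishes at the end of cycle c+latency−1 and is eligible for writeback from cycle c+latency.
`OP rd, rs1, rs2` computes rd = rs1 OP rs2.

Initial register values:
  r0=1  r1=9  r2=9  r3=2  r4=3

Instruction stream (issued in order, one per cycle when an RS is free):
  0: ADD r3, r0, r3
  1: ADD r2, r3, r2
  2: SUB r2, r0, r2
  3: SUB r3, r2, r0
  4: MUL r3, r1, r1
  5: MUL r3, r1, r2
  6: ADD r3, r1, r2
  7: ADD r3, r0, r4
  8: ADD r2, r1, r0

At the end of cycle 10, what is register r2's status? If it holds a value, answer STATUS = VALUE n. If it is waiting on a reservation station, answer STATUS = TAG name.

c1: issue ADD r3<-Add1 | r0:1,r1:9,r2:9,r3:Add1,r4:3
c2: issue ADD r2<-Add2 | r0:1,r1:9,r2:Add2,r3:Add1,r4:3
c3: stall | r0:1,r1:9,r2:Add2,r3:Add1,r4:3
c4: CDB Add1=3; issue SUB r2<-Add1 | r0:1,r1:9,r2:Add1,r3:3,r4:3
c5: stall | r0:1,r1:9,r2:Add1,r3:3,r4:3
c6: stall | r0:1,r1:9,r2:Add1,r3:3,r4:3
c7: CDB Add2=12; issue SUB r3<-Add2 | r0:1,r1:9,r2:Add1,r3:Add2,r4:3
c8: issue MUL r3<-Mul1 | r0:1,r1:9,r2:Add1,r3:Mul1,r4:3
c9: issue MUL r3<-Mul2 | r0:1,r1:9,r2:Add1,r3:Mul2,r4:3
c10: CDB Add1=-11; issue ADD r3<-Add1 | r0:1,r1:9,r2:-11,r3:Add1,r4:3

STATUS = VALUE -11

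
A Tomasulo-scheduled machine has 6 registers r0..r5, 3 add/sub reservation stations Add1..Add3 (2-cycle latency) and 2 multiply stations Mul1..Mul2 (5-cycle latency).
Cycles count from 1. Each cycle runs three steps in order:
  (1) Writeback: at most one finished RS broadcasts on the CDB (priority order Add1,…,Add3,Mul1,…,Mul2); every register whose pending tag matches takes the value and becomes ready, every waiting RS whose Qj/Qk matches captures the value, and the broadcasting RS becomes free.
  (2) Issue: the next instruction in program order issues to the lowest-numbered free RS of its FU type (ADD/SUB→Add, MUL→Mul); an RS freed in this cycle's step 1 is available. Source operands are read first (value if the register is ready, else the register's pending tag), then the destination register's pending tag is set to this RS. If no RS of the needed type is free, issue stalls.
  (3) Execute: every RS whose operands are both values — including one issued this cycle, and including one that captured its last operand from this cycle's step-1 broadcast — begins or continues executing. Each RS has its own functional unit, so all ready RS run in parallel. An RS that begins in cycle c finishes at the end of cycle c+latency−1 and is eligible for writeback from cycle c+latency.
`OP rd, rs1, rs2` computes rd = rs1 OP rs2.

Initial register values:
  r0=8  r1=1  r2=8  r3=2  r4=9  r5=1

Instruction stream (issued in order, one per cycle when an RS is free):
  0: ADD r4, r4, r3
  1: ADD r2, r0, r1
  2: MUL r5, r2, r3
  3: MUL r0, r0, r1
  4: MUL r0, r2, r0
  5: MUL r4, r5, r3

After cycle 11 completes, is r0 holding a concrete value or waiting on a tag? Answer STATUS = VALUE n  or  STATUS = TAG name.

STATUS = TAG Mul1

c1: issue ADD r4<-Add1 | r0:8,r1:1,r2:8,r3:2,r4:Add1,r5:1
c2: issue ADD r2<-Add2 | r0:8,r1:1,r2:Add2,r3:2,r4:Add1,r5:1
c3: CDB Add1=11; issue MUL r5<-Mul1 | r0:8,r1:1,r2:Add2,r3:2,r4:11,r5:Mul1
c4: CDB Add2=9; issue MUL r0<-Mul2 | r0:Mul2,r1:1,r2:9,r3:2,r4:11,r5:Mul1
c5: stall | r0:Mul2,r1:1,r2:9,r3:2,r4:11,r5:Mul1
c6: stall | r0:Mul2,r1:1,r2:9,r3:2,r4:11,r5:Mul1
c7: stall | r0:Mul2,r1:1,r2:9,r3:2,r4:11,r5:Mul1
c8: stall | r0:Mul2,r1:1,r2:9,r3:2,r4:11,r5:Mul1
c9: CDB Mul1=18; issue MUL r0<-Mul1 | r0:Mul1,r1:1,r2:9,r3:2,r4:11,r5:18
c10: CDB Mul2=8; issue MUL r4<-Mul2 | r0:Mul1,r1:1,r2:9,r3:2,r4:Mul2,r5:18
c11: - | r0:Mul1,r1:1,r2:9,r3:2,r4:Mul2,r5:18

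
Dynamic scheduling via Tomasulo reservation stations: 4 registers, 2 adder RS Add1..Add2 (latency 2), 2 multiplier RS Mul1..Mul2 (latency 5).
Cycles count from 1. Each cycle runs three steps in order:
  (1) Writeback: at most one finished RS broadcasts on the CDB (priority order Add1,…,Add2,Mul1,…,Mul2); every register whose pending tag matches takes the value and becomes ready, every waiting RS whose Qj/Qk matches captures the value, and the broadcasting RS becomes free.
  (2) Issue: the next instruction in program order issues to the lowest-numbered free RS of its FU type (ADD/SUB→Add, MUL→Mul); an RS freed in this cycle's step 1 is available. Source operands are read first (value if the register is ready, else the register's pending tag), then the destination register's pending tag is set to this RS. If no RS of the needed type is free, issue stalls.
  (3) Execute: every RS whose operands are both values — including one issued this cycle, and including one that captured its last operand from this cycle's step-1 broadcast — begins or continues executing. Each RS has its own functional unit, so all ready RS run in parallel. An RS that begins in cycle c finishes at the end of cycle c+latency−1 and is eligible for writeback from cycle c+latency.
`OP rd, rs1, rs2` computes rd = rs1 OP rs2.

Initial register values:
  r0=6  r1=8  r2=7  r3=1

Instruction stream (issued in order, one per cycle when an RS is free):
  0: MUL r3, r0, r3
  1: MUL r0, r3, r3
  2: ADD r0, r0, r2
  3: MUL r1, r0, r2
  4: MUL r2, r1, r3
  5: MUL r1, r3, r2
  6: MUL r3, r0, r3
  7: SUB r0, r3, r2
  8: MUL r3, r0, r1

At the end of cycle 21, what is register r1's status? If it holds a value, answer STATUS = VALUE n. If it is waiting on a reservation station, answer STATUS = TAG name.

STATUS = TAG Mul1

c1: issue MUL r3<-Mul1 | r0:6,r1:8,r2:7,r3:Mul1
c2: issue MUL r0<-Mul2 | r0:Mul2,r1:8,r2:7,r3:Mul1
c3: issue ADD r0<-Add1 | r0:Add1,r1:8,r2:7,r3:Mul1
c4: stall | r0:Add1,r1:8,r2:7,r3:Mul1
c5: stall | r0:Add1,r1:8,r2:7,r3:Mul1
c6: CDB Mul1=6; issue MUL r1<-Mul1 | r0:Add1,r1:Mul1,r2:7,r3:6
c7: stall | r0:Add1,r1:Mul1,r2:7,r3:6
c8: stall | r0:Add1,r1:Mul1,r2:7,r3:6
c9: stall | r0:Add1,r1:Mul1,r2:7,r3:6
c10: stall | r0:Add1,r1:Mul1,r2:7,r3:6
c11: CDB Mul2=36; issue MUL r2<-Mul2 | r0:Add1,r1:Mul1,r2:Mul2,r3:6
c12: stall | r0:Add1,r1:Mul1,r2:Mul2,r3:6
c13: CDB Add1=43; stall | r0:43,r1:Mul1,r2:Mul2,r3:6
c14: stall | r0:43,r1:Mul1,r2:Mul2,r3:6
c15: stall | r0:43,r1:Mul1,r2:Mul2,r3:6
c16: stall | r0:43,r1:Mul1,r2:Mul2,r3:6
c17: stall | r0:43,r1:Mul1,r2:Mul2,r3:6
c18: CDB Mul1=301; issue MUL r1<-Mul1 | r0:43,r1:Mul1,r2:Mul2,r3:6
c19: stall | r0:43,r1:Mul1,r2:Mul2,r3:6
c20: stall | r0:43,r1:Mul1,r2:Mul2,r3:6
c21: stall | r0:43,r1:Mul1,r2:Mul2,r3:6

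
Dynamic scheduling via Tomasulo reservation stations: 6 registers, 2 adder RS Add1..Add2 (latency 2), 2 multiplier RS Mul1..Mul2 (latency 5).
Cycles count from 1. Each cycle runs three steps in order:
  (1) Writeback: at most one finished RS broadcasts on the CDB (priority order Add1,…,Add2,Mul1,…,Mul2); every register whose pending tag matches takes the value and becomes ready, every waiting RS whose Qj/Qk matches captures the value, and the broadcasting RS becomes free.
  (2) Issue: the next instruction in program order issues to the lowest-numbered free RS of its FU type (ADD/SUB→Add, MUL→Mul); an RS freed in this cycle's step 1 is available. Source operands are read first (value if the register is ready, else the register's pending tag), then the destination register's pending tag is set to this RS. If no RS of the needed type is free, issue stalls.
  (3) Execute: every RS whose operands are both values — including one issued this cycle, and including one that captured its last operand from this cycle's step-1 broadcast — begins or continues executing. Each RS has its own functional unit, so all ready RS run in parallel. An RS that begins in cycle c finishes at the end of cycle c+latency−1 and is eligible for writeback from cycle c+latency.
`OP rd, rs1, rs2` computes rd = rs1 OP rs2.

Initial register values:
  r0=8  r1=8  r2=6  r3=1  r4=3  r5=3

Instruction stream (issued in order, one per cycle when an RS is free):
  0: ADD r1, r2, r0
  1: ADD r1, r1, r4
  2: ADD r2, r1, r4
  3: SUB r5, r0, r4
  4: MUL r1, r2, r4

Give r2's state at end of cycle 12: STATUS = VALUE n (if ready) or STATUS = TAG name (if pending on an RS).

cycle 1: issue ADD r1<-Add1 // r0:8,r1:Add1,r2:6,r3:1,r4:3,r5:3
cycle 2: issue ADD r1<-Add2 // r0:8,r1:Add2,r2:6,r3:1,r4:3,r5:3
cycle 3: CDB Add1=14; issue ADD r2<-Add1 // r0:8,r1:Add2,r2:Add1,r3:1,r4:3,r5:3
cycle 4: stall // r0:8,r1:Add2,r2:Add1,r3:1,r4:3,r5:3
cycle 5: CDB Add2=17; issue SUB r5<-Add2 // r0:8,r1:17,r2:Add1,r3:1,r4:3,r5:Add2
cycle 6: issue MUL r1<-Mul1 // r0:8,r1:Mul1,r2:Add1,r3:1,r4:3,r5:Add2
cycle 7: CDB Add1=20 // r0:8,r1:Mul1,r2:20,r3:1,r4:3,r5:Add2
cycle 8: CDB Add2=5 // r0:8,r1:Mul1,r2:20,r3:1,r4:3,r5:5
cycle 9: - // r0:8,r1:Mul1,r2:20,r3:1,r4:3,r5:5
cycle 10: - // r0:8,r1:Mul1,r2:20,r3:1,r4:3,r5:5
cycle 11: - // r0:8,r1:Mul1,r2:20,r3:1,r4:3,r5:5
cycle 12: CDB Mul1=60 // r0:8,r1:60,r2:20,r3:1,r4:3,r5:5

STATUS = VALUE 20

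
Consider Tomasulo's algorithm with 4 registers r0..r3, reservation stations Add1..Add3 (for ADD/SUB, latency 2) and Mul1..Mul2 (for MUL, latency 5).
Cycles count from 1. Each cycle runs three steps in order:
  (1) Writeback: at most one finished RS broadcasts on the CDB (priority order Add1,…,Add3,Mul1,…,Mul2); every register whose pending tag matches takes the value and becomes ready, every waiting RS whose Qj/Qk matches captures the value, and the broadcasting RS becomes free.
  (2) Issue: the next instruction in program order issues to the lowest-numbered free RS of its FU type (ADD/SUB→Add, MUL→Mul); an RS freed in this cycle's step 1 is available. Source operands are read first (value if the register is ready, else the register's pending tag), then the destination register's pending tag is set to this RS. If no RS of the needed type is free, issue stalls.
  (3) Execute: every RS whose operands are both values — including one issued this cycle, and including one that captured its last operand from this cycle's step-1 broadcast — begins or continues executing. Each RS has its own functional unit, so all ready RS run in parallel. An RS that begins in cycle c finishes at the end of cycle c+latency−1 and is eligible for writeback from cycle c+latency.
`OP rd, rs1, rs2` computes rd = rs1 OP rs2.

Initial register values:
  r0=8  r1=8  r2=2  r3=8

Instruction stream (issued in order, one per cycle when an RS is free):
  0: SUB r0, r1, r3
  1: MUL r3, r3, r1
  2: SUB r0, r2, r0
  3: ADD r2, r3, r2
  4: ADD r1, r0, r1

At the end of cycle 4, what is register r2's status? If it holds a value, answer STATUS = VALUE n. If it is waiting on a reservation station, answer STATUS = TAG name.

  c1: issue SUB r0<-Add1  regs: r0:Add1,r1:8,r2:2,r3:8
  c2: issue MUL r3<-Mul1  regs: r0:Add1,r1:8,r2:2,r3:Mul1
  c3: CDB Add1=0; issue SUB r0<-Add1  regs: r0:Add1,r1:8,r2:2,r3:Mul1
  c4: issue ADD r2<-Add2  regs: r0:Add1,r1:8,r2:Add2,r3:Mul1

STATUS = TAG Add2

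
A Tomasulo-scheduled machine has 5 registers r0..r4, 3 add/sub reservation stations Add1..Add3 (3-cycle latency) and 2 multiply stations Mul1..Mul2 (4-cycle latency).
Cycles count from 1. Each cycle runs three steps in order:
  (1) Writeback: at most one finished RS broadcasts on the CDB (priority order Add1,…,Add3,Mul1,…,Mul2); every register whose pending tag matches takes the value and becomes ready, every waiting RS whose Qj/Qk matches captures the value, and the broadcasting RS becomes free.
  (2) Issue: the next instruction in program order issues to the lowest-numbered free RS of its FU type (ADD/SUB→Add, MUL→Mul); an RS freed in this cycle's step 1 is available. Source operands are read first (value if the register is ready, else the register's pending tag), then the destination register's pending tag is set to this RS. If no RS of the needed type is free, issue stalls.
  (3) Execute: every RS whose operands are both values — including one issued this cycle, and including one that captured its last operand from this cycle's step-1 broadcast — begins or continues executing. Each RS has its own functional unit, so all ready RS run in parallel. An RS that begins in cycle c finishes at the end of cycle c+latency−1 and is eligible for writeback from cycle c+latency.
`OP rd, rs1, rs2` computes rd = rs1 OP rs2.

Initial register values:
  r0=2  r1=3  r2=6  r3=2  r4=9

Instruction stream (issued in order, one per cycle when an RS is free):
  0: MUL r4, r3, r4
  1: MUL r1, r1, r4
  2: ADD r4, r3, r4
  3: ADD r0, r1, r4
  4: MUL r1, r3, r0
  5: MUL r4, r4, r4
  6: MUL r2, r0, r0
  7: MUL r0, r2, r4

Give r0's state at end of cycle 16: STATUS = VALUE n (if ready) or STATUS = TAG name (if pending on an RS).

  c1: issue MUL r4<-Mul1  regs: r0:2,r1:3,r2:6,r3:2,r4:Mul1
  c2: issue MUL r1<-Mul2  regs: r0:2,r1:Mul2,r2:6,r3:2,r4:Mul1
  c3: issue ADD r4<-Add1  regs: r0:2,r1:Mul2,r2:6,r3:2,r4:Add1
  c4: issue ADD r0<-Add2  regs: r0:Add2,r1:Mul2,r2:6,r3:2,r4:Add1
  c5: CDB Mul1=18; issue MUL r1<-Mul1  regs: r0:Add2,r1:Mul1,r2:6,r3:2,r4:Add1
  c6: stall  regs: r0:Add2,r1:Mul1,r2:6,r3:2,r4:Add1
  c7: stall  regs: r0:Add2,r1:Mul1,r2:6,r3:2,r4:Add1
  c8: CDB Add1=20; stall  regs: r0:Add2,r1:Mul1,r2:6,r3:2,r4:20
  c9: CDB Mul2=54; issue MUL r4<-Mul2  regs: r0:Add2,r1:Mul1,r2:6,r3:2,r4:Mul2
  c10: stall  regs: r0:Add2,r1:Mul1,r2:6,r3:2,r4:Mul2
  c11: stall  regs: r0:Add2,r1:Mul1,r2:6,r3:2,r4:Mul2
  c12: CDB Add2=74; stall  regs: r0:74,r1:Mul1,r2:6,r3:2,r4:Mul2
  c13: CDB Mul2=400; issue MUL r2<-Mul2  regs: r0:74,r1:Mul1,r2:Mul2,r3:2,r4:400
  c14: stall  regs: r0:74,r1:Mul1,r2:Mul2,r3:2,r4:400
  c15: stall  regs: r0:74,r1:Mul1,r2:Mul2,r3:2,r4:400
  c16: CDB Mul1=148; issue MUL r0<-Mul1  regs: r0:Mul1,r1:148,r2:Mul2,r3:2,r4:400

STATUS = TAG Mul1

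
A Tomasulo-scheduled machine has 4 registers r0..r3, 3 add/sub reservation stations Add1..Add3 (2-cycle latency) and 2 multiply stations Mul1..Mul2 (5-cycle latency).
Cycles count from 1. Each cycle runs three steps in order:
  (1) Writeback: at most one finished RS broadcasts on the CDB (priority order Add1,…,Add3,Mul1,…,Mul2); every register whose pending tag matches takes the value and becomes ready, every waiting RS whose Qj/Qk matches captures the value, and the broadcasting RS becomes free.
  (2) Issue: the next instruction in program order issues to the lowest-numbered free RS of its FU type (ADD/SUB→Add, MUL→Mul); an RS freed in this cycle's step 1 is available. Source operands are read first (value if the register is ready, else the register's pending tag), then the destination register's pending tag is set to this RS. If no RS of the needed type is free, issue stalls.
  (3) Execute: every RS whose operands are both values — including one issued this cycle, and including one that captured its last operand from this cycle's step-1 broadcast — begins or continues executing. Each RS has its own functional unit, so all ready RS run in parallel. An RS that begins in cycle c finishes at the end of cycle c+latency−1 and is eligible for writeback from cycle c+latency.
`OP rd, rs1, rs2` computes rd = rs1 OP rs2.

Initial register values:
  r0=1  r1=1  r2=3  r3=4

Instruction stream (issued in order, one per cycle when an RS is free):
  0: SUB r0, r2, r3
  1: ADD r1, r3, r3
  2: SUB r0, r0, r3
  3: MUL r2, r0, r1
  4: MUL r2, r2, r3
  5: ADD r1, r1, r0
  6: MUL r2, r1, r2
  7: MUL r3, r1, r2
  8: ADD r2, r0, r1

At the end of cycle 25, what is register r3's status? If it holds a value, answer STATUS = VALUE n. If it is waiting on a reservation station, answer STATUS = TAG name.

  c1: issue SUB r0<-Add1  regs: r0:Add1,r1:1,r2:3,r3:4
  c2: issue ADD r1<-Add2  regs: r0:Add1,r1:Add2,r2:3,r3:4
  c3: CDB Add1=-1; issue SUB r0<-Add1  regs: r0:Add1,r1:Add2,r2:3,r3:4
  c4: CDB Add2=8; issue MUL r2<-Mul1  regs: r0:Add1,r1:8,r2:Mul1,r3:4
  c5: CDB Add1=-5; issue MUL r2<-Mul2  regs: r0:-5,r1:8,r2:Mul2,r3:4
  c6: issue ADD r1<-Add1  regs: r0:-5,r1:Add1,r2:Mul2,r3:4
  c7: stall  regs: r0:-5,r1:Add1,r2:Mul2,r3:4
  c8: CDB Add1=3; stall  regs: r0:-5,r1:3,r2:Mul2,r3:4
  c9: stall  regs: r0:-5,r1:3,r2:Mul2,r3:4
  c10: CDB Mul1=-40; issue MUL r2<-Mul1  regs: r0:-5,r1:3,r2:Mul1,r3:4
  c11: stall  regs: r0:-5,r1:3,r2:Mul1,r3:4
  c12: stall  regs: r0:-5,r1:3,r2:Mul1,r3:4
  c13: stall  regs: r0:-5,r1:3,r2:Mul1,r3:4
  c14: stall  regs: r0:-5,r1:3,r2:Mul1,r3:4
  c15: CDB Mul2=-160; issue MUL r3<-Mul2  regs: r0:-5,r1:3,r2:Mul1,r3:Mul2
  c16: issue ADD r2<-Add1  regs: r0:-5,r1:3,r2:Add1,r3:Mul2
  c17: -  regs: r0:-5,r1:3,r2:Add1,r3:Mul2
  c18: CDB Add1=-2  regs: r0:-5,r1:3,r2:-2,r3:Mul2
  c19: -  regs: r0:-5,r1:3,r2:-2,r3:Mul2
  c20: CDB Mul1=-480  regs: r0:-5,r1:3,r2:-2,r3:Mul2
  c21: -  regs: r0:-5,r1:3,r2:-2,r3:Mul2
  c22: -  regs: r0:-5,r1:3,r2:-2,r3:Mul2
  c23: -  regs: r0:-5,r1:3,r2:-2,r3:Mul2
  c24: -  regs: r0:-5,r1:3,r2:-2,r3:Mul2
  c25: CDB Mul2=-1440  regs: r0:-5,r1:3,r2:-2,r3:-1440

STATUS = VALUE -1440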